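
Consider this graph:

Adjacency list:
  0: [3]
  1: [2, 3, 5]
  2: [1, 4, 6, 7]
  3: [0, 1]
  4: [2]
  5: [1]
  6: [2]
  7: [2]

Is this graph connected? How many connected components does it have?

Checking connectivity: the graph has 1 connected component(s).
All vertices are reachable from each other. The graph IS connected.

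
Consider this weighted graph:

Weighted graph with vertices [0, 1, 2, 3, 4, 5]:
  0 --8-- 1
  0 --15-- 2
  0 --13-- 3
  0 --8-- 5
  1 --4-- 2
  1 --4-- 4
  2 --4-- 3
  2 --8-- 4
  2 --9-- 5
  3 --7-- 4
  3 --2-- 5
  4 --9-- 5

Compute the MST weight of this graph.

Applying Kruskal's algorithm (sort edges by weight, add if no cycle):
  Add (3,5) w=2
  Add (1,2) w=4
  Add (1,4) w=4
  Add (2,3) w=4
  Skip (3,4) w=7 (creates cycle)
  Add (0,5) w=8
  Skip (0,1) w=8 (creates cycle)
  Skip (2,4) w=8 (creates cycle)
  Skip (2,5) w=9 (creates cycle)
  Skip (4,5) w=9 (creates cycle)
  Skip (0,3) w=13 (creates cycle)
  Skip (0,2) w=15 (creates cycle)
MST weight = 22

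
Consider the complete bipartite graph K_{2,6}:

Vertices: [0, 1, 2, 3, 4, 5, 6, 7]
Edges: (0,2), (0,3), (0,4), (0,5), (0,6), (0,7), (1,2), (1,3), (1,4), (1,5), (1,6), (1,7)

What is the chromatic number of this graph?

K_{2,6} is bipartite: vertices split into two independent sets of size 2 and 6.
Color one set 0, the other 1. No adjacent vertices share a color.
Chromatic number = 2.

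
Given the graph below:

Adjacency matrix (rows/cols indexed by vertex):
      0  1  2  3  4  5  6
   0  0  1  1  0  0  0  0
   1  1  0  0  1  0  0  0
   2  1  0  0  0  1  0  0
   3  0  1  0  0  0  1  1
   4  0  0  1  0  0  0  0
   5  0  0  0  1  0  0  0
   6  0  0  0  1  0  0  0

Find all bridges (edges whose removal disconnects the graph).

A bridge is an edge whose removal increases the number of connected components.
Bridges found: (0,1), (0,2), (1,3), (2,4), (3,5), (3,6)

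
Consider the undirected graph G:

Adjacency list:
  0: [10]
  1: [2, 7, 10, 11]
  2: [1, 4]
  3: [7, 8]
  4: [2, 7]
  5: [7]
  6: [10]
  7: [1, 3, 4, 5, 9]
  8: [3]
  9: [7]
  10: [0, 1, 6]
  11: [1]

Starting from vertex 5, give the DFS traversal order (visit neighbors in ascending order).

DFS from vertex 5 (neighbors processed in ascending order):
Visit order: 5, 7, 1, 2, 4, 10, 0, 6, 11, 3, 8, 9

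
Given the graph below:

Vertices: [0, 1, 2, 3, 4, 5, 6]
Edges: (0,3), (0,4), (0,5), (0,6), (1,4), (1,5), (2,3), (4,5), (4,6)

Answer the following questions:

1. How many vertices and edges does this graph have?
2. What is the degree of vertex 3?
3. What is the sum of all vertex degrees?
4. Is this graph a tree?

Count: 7 vertices, 9 edges.
Vertex 3 has neighbors [0, 2], degree = 2.
Handshaking lemma: 2 * 9 = 18.
A tree on 7 vertices has 6 edges. This graph has 9 edges (3 extra). Not a tree.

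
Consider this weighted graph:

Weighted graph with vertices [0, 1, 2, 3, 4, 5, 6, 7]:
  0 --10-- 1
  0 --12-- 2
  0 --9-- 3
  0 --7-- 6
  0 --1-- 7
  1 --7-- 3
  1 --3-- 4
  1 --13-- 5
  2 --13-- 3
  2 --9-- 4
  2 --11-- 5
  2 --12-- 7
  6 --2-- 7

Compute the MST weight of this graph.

Applying Kruskal's algorithm (sort edges by weight, add if no cycle):
  Add (0,7) w=1
  Add (6,7) w=2
  Add (1,4) w=3
  Skip (0,6) w=7 (creates cycle)
  Add (1,3) w=7
  Add (0,3) w=9
  Add (2,4) w=9
  Skip (0,1) w=10 (creates cycle)
  Add (2,5) w=11
  Skip (0,2) w=12 (creates cycle)
  Skip (2,7) w=12 (creates cycle)
  Skip (1,5) w=13 (creates cycle)
  Skip (2,3) w=13 (creates cycle)
MST weight = 42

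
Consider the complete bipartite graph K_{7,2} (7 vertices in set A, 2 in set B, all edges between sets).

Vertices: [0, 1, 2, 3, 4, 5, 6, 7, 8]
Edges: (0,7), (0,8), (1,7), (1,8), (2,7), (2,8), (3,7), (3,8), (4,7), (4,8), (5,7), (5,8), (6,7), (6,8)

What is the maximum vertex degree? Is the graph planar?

Set-A vertices have degree 2; set-B vertices have degree 7. Maximum degree = max(7,2) = 7.
min(7,2) <= 2, so K_{7,2} avoids a K_{3,3} subdivision and is planar.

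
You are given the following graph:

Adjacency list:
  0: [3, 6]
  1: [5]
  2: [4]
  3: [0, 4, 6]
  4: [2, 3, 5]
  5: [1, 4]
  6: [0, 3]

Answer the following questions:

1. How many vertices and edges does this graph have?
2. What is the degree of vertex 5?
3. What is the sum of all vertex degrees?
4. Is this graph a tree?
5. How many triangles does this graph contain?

Count: 7 vertices, 7 edges.
Vertex 5 has neighbors [1, 4], degree = 2.
Handshaking lemma: 2 * 7 = 14.
A tree on 7 vertices has 6 edges. This graph has 7 edges (1 extra). Not a tree.
Number of triangles = 1.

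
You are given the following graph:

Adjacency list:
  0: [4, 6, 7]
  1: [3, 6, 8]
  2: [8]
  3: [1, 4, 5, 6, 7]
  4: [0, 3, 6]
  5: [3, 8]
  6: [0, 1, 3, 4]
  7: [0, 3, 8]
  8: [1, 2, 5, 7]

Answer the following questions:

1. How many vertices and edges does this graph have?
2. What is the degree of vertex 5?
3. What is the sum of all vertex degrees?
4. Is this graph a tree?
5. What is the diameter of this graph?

Count: 9 vertices, 14 edges.
Vertex 5 has neighbors [3, 8], degree = 2.
Handshaking lemma: 2 * 14 = 28.
A tree on 9 vertices has 8 edges. This graph has 14 edges (6 extra). Not a tree.
Diameter (longest shortest path) = 4.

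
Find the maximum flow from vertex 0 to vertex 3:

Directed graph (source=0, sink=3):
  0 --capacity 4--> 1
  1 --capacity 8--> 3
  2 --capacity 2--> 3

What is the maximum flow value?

Computing max flow:
  Flow on (0->1): 4/4
  Flow on (1->3): 4/8
Maximum flow = 4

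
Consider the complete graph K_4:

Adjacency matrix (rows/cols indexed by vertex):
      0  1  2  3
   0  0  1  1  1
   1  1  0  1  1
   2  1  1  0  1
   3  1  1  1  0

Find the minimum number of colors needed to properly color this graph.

In K_4, every vertex is adjacent to every other vertex.
Each vertex needs a unique color.
Chromatic number = 4.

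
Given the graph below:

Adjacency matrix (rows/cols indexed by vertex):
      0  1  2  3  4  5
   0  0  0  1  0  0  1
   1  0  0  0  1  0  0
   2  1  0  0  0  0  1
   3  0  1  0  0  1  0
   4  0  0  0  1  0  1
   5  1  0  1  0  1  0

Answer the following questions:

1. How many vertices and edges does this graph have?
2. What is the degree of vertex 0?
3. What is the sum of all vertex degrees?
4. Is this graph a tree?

Count: 6 vertices, 6 edges.
Vertex 0 has neighbors [2, 5], degree = 2.
Handshaking lemma: 2 * 6 = 12.
A tree on 6 vertices has 5 edges. This graph has 6 edges (1 extra). Not a tree.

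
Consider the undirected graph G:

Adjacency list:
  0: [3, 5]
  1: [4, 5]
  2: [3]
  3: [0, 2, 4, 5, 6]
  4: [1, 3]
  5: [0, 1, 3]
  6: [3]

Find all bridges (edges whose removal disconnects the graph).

A bridge is an edge whose removal increases the number of connected components.
Bridges found: (2,3), (3,6)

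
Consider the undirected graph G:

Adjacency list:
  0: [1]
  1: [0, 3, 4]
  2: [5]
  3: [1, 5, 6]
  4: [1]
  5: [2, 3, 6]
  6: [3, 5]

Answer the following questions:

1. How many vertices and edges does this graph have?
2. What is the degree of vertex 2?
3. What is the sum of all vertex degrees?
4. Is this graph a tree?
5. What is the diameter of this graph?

Count: 7 vertices, 7 edges.
Vertex 2 has neighbors [5], degree = 1.
Handshaking lemma: 2 * 7 = 14.
A tree on 7 vertices has 6 edges. This graph has 7 edges (1 extra). Not a tree.
Diameter (longest shortest path) = 4.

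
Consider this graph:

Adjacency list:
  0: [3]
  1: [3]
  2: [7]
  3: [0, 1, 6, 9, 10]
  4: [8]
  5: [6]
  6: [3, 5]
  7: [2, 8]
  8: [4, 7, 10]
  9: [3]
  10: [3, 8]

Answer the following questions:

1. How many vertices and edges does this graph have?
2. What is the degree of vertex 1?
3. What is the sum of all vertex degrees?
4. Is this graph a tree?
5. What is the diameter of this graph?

Count: 11 vertices, 10 edges.
Vertex 1 has neighbors [3], degree = 1.
Handshaking lemma: 2 * 10 = 20.
A graph is a tree iff it is connected and has exactly n-1 edges. This graph is connected (all 11 vertices in one component) and has 11-1 = 10 edges. It is a tree.
Diameter (longest shortest path) = 6.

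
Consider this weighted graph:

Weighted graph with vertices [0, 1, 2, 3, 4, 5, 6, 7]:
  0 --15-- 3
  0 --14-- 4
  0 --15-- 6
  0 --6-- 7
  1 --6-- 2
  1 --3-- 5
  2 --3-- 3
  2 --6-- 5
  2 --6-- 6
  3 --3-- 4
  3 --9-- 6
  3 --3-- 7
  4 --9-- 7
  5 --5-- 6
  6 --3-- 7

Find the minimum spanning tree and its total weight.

Applying Kruskal's algorithm (sort edges by weight, add if no cycle):
  Add (1,5) w=3
  Add (2,3) w=3
  Add (3,4) w=3
  Add (3,7) w=3
  Add (6,7) w=3
  Add (5,6) w=5
  Add (0,7) w=6
  Skip (1,2) w=6 (creates cycle)
  Skip (2,6) w=6 (creates cycle)
  Skip (2,5) w=6 (creates cycle)
  Skip (3,6) w=9 (creates cycle)
  Skip (4,7) w=9 (creates cycle)
  Skip (0,4) w=14 (creates cycle)
  Skip (0,6) w=15 (creates cycle)
  Skip (0,3) w=15 (creates cycle)
MST weight = 26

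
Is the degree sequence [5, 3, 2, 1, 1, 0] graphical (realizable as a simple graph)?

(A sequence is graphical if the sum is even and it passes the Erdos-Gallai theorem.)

Sum of degrees = 12. Sum is even but fails Erdos-Gallai. The sequence is NOT graphical.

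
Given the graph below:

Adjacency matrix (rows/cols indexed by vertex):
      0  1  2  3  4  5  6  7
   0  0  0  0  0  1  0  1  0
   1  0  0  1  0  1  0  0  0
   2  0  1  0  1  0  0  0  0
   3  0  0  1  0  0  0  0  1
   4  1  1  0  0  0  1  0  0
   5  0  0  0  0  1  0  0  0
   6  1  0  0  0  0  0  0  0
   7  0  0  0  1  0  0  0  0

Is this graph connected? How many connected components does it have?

Checking connectivity: the graph has 1 connected component(s).
All vertices are reachable from each other. The graph IS connected.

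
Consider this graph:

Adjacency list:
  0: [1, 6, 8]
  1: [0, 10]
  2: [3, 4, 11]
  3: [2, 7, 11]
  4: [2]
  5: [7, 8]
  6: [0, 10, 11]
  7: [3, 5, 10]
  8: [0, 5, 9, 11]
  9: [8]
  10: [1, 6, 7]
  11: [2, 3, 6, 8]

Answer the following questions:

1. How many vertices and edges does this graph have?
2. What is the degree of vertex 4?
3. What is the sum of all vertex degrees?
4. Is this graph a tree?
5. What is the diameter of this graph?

Count: 12 vertices, 16 edges.
Vertex 4 has neighbors [2], degree = 1.
Handshaking lemma: 2 * 16 = 32.
A tree on 12 vertices has 11 edges. This graph has 16 edges (5 extra). Not a tree.
Diameter (longest shortest path) = 5.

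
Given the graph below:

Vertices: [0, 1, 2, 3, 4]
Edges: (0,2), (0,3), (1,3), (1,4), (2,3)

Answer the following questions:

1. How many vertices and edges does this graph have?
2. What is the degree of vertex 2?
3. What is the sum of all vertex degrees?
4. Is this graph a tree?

Count: 5 vertices, 5 edges.
Vertex 2 has neighbors [0, 3], degree = 2.
Handshaking lemma: 2 * 5 = 10.
A tree on 5 vertices has 4 edges. This graph has 5 edges (1 extra). Not a tree.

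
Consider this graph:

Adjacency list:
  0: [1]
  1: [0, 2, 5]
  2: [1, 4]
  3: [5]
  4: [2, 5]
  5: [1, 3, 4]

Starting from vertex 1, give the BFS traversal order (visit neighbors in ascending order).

BFS from vertex 1 (neighbors processed in ascending order):
Visit order: 1, 0, 2, 5, 4, 3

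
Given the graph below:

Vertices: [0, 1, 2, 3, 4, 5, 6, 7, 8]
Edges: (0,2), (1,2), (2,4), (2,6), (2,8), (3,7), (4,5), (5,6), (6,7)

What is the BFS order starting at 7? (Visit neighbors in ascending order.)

BFS from vertex 7 (neighbors processed in ascending order):
Visit order: 7, 3, 6, 2, 5, 0, 1, 4, 8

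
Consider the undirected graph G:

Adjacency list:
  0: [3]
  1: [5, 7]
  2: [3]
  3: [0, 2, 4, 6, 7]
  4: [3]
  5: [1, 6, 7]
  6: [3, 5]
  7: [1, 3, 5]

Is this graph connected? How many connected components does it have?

Checking connectivity: the graph has 1 connected component(s).
All vertices are reachable from each other. The graph IS connected.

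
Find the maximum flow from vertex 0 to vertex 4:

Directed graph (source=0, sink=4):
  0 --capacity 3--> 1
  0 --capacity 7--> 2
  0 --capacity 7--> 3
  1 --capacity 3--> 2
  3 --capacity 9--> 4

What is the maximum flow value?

Computing max flow:
  Flow on (0->3): 7/7
  Flow on (3->4): 7/9
Maximum flow = 7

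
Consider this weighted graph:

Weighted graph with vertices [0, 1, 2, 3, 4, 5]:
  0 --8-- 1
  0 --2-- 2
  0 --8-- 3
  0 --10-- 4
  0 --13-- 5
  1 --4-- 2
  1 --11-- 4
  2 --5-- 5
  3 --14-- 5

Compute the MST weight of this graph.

Applying Kruskal's algorithm (sort edges by weight, add if no cycle):
  Add (0,2) w=2
  Add (1,2) w=4
  Add (2,5) w=5
  Skip (0,1) w=8 (creates cycle)
  Add (0,3) w=8
  Add (0,4) w=10
  Skip (1,4) w=11 (creates cycle)
  Skip (0,5) w=13 (creates cycle)
  Skip (3,5) w=14 (creates cycle)
MST weight = 29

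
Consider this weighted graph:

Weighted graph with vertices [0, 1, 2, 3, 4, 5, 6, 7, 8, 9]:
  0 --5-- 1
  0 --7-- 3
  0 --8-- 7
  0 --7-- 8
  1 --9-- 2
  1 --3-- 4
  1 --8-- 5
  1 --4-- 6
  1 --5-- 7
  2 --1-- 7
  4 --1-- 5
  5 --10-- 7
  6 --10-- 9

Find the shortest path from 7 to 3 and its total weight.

Using Dijkstra's algorithm from vertex 7:
Shortest path: 7 -> 0 -> 3
Total weight: 8 + 7 = 15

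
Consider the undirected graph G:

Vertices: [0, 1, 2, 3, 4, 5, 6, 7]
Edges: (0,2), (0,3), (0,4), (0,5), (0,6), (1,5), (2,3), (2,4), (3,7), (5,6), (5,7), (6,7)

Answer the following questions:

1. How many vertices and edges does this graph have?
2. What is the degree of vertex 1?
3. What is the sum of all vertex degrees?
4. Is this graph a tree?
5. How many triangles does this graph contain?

Count: 8 vertices, 12 edges.
Vertex 1 has neighbors [5], degree = 1.
Handshaking lemma: 2 * 12 = 24.
A tree on 8 vertices has 7 edges. This graph has 12 edges (5 extra). Not a tree.
Number of triangles = 4.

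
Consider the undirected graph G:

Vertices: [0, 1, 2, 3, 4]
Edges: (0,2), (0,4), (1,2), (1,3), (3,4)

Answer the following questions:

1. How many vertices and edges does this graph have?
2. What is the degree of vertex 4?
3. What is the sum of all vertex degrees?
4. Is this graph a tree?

Count: 5 vertices, 5 edges.
Vertex 4 has neighbors [0, 3], degree = 2.
Handshaking lemma: 2 * 5 = 10.
A tree on 5 vertices has 4 edges. This graph has 5 edges (1 extra). Not a tree.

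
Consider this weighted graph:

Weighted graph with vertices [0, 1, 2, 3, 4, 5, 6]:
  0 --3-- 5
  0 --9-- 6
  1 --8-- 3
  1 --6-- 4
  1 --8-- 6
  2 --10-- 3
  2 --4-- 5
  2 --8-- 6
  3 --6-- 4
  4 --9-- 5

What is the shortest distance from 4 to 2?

Using Dijkstra's algorithm from vertex 4:
Shortest path: 4 -> 5 -> 2
Total weight: 9 + 4 = 13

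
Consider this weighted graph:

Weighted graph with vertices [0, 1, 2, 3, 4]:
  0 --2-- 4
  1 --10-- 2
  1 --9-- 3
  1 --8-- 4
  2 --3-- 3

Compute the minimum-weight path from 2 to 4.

Using Dijkstra's algorithm from vertex 2:
Shortest path: 2 -> 1 -> 4
Total weight: 10 + 8 = 18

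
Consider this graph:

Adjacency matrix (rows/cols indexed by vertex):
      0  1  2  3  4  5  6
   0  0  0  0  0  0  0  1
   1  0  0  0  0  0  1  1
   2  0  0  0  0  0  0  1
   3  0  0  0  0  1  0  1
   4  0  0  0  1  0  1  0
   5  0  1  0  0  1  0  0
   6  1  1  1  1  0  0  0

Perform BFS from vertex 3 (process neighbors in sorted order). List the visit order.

BFS from vertex 3 (neighbors processed in ascending order):
Visit order: 3, 4, 6, 5, 0, 1, 2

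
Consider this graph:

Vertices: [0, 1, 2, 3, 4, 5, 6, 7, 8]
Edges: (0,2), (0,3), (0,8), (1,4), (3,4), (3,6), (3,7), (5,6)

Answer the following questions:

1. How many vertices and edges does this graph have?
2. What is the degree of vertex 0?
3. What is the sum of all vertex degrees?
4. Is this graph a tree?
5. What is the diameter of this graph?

Count: 9 vertices, 8 edges.
Vertex 0 has neighbors [2, 3, 8], degree = 3.
Handshaking lemma: 2 * 8 = 16.
A graph is a tree iff it is connected and has exactly n-1 edges. This graph is connected (all 9 vertices in one component) and has 9-1 = 8 edges. It is a tree.
Diameter (longest shortest path) = 4.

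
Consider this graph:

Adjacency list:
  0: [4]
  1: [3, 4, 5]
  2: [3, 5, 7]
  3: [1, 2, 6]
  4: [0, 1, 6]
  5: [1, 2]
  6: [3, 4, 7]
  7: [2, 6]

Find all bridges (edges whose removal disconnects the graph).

A bridge is an edge whose removal increases the number of connected components.
Bridges found: (0,4)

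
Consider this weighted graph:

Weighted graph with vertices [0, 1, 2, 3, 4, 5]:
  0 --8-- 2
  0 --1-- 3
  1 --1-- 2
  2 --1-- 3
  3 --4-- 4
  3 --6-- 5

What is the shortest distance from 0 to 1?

Using Dijkstra's algorithm from vertex 0:
Shortest path: 0 -> 3 -> 2 -> 1
Total weight: 1 + 1 + 1 = 3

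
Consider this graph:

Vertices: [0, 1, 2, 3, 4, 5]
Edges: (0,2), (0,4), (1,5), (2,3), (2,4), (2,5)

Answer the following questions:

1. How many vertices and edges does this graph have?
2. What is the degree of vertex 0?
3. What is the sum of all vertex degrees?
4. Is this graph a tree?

Count: 6 vertices, 6 edges.
Vertex 0 has neighbors [2, 4], degree = 2.
Handshaking lemma: 2 * 6 = 12.
A tree on 6 vertices has 5 edges. This graph has 6 edges (1 extra). Not a tree.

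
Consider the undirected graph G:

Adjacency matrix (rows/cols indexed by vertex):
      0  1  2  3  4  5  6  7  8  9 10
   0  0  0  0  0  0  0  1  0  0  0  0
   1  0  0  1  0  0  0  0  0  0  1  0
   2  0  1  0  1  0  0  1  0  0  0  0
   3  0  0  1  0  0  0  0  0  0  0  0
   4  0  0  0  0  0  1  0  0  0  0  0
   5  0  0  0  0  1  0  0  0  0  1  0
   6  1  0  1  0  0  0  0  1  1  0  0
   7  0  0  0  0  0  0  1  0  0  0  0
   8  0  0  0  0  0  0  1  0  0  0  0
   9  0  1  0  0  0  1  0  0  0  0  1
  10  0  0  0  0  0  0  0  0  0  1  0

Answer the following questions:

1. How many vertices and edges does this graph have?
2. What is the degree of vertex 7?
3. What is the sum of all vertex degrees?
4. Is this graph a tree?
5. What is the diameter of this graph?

Count: 11 vertices, 10 edges.
Vertex 7 has neighbors [6], degree = 1.
Handshaking lemma: 2 * 10 = 20.
A graph is a tree iff it is connected and has exactly n-1 edges. This graph is connected (all 11 vertices in one component) and has 11-1 = 10 edges. It is a tree.
Diameter (longest shortest path) = 6.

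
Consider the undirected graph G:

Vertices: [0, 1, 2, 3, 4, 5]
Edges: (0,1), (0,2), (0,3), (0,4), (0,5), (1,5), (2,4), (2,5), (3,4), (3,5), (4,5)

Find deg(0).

Vertex 0 has neighbors [1, 2, 3, 4, 5], so deg(0) = 5.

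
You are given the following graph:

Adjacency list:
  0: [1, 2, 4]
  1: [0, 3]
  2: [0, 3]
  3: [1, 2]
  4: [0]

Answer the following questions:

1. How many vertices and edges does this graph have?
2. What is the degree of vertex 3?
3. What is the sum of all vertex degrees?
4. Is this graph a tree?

Count: 5 vertices, 5 edges.
Vertex 3 has neighbors [1, 2], degree = 2.
Handshaking lemma: 2 * 5 = 10.
A tree on 5 vertices has 4 edges. This graph has 5 edges (1 extra). Not a tree.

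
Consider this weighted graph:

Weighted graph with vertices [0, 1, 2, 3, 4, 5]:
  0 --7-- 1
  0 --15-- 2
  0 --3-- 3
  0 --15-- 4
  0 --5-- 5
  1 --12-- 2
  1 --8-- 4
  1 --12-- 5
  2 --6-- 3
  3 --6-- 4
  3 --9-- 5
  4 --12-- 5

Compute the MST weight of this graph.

Applying Kruskal's algorithm (sort edges by weight, add if no cycle):
  Add (0,3) w=3
  Add (0,5) w=5
  Add (2,3) w=6
  Add (3,4) w=6
  Add (0,1) w=7
  Skip (1,4) w=8 (creates cycle)
  Skip (3,5) w=9 (creates cycle)
  Skip (1,5) w=12 (creates cycle)
  Skip (1,2) w=12 (creates cycle)
  Skip (4,5) w=12 (creates cycle)
  Skip (0,4) w=15 (creates cycle)
  Skip (0,2) w=15 (creates cycle)
MST weight = 27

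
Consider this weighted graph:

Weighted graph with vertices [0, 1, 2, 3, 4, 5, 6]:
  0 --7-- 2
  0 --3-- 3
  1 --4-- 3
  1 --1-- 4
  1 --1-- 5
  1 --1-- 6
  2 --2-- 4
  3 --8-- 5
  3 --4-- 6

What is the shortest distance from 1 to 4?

Using Dijkstra's algorithm from vertex 1:
Shortest path: 1 -> 4
Total weight: 1 = 1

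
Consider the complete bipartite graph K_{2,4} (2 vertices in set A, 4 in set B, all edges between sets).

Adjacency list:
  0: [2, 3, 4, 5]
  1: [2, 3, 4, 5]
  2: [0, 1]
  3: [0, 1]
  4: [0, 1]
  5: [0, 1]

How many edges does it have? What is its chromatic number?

K_{2,4} has 2 * 4 = 8 edges.
Bipartite graphs have chromatic number 2 (color each partition differently).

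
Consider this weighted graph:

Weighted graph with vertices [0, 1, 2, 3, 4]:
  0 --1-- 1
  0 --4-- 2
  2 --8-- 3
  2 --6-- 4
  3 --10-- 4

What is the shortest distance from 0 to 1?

Using Dijkstra's algorithm from vertex 0:
Shortest path: 0 -> 1
Total weight: 1 = 1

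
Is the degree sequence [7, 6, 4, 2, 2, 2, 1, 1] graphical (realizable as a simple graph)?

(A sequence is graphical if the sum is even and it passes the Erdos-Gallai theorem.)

Sum of degrees = 25. Sum is odd, so the sequence is NOT graphical.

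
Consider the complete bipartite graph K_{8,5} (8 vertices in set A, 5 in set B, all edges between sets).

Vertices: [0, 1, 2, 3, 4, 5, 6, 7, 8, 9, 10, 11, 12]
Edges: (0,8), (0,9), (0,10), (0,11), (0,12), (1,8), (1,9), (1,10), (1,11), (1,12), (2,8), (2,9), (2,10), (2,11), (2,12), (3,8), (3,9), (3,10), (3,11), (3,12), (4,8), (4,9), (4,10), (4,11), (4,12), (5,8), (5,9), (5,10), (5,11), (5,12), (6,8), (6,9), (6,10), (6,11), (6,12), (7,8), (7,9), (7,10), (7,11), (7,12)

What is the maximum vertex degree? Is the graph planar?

Set-A vertices have degree 5; set-B vertices have degree 8. Maximum degree = max(8,5) = 8.
K_{8,5} contains K_{3,3} as a subgraph (since both sides have >= 3 vertices); by Kuratowski's theorem it is not planar.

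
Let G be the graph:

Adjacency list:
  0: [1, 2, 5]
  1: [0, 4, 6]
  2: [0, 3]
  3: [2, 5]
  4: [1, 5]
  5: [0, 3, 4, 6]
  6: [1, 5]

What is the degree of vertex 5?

Vertex 5 has neighbors [0, 3, 4, 6], so deg(5) = 4.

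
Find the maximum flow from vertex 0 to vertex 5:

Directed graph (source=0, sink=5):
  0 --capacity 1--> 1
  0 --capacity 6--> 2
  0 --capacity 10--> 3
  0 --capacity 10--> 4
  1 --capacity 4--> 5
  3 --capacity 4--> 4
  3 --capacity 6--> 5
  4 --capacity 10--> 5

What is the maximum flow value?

Computing max flow:
  Flow on (0->1): 1/1
  Flow on (0->3): 10/10
  Flow on (0->4): 6/10
  Flow on (1->5): 1/4
  Flow on (3->4): 4/4
  Flow on (3->5): 6/6
  Flow on (4->5): 10/10
Maximum flow = 17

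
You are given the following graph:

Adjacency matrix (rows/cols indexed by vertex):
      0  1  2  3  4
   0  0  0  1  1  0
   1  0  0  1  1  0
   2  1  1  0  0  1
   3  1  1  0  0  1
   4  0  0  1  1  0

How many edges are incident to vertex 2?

Vertex 2 has neighbors [0, 1, 4], so deg(2) = 3.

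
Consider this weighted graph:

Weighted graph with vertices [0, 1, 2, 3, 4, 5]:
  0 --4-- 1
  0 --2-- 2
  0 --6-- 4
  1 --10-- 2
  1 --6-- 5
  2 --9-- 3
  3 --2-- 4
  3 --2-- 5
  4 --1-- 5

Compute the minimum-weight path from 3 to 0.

Using Dijkstra's algorithm from vertex 3:
Shortest path: 3 -> 4 -> 0
Total weight: 2 + 6 = 8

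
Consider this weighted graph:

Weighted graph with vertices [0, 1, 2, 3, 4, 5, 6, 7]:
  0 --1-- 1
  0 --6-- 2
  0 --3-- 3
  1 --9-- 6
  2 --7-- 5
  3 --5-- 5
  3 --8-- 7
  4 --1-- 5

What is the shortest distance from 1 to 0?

Using Dijkstra's algorithm from vertex 1:
Shortest path: 1 -> 0
Total weight: 1 = 1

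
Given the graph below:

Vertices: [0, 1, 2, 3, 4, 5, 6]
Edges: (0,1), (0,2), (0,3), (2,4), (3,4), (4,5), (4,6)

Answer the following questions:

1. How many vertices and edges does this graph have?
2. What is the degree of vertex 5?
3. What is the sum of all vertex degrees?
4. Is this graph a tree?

Count: 7 vertices, 7 edges.
Vertex 5 has neighbors [4], degree = 1.
Handshaking lemma: 2 * 7 = 14.
A tree on 7 vertices has 6 edges. This graph has 7 edges (1 extra). Not a tree.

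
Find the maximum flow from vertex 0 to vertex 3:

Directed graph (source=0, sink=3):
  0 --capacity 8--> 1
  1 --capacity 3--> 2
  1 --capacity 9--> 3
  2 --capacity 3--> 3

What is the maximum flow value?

Computing max flow:
  Flow on (0->1): 8/8
  Flow on (1->3): 8/9
Maximum flow = 8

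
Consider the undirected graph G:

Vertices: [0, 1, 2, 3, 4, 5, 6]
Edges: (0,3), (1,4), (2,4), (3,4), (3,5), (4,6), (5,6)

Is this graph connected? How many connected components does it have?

Checking connectivity: the graph has 1 connected component(s).
All vertices are reachable from each other. The graph IS connected.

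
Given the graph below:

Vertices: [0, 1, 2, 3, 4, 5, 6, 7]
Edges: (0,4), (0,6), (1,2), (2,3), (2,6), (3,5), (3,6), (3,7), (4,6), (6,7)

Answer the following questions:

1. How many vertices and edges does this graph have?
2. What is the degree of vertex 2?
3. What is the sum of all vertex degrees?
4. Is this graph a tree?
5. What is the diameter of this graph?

Count: 8 vertices, 10 edges.
Vertex 2 has neighbors [1, 3, 6], degree = 3.
Handshaking lemma: 2 * 10 = 20.
A tree on 8 vertices has 7 edges. This graph has 10 edges (3 extra). Not a tree.
Diameter (longest shortest path) = 3.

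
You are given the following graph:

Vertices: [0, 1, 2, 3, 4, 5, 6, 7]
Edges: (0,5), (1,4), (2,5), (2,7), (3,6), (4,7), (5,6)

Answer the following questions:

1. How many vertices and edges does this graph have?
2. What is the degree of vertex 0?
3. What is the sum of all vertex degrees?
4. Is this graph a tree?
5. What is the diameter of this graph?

Count: 8 vertices, 7 edges.
Vertex 0 has neighbors [5], degree = 1.
Handshaking lemma: 2 * 7 = 14.
A graph is a tree iff it is connected and has exactly n-1 edges. This graph is connected (all 8 vertices in one component) and has 8-1 = 7 edges. It is a tree.
Diameter (longest shortest path) = 6.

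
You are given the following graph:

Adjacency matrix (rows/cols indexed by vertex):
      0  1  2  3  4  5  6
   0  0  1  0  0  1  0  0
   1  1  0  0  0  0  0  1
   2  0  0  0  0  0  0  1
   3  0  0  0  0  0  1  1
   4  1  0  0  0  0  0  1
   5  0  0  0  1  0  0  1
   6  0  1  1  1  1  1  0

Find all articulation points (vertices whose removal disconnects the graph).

An articulation point is a vertex whose removal disconnects the graph.
Articulation points: [6]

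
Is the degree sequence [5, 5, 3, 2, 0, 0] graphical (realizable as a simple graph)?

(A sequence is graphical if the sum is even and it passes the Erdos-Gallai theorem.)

Sum of degrees = 15. Sum is odd, so the sequence is NOT graphical.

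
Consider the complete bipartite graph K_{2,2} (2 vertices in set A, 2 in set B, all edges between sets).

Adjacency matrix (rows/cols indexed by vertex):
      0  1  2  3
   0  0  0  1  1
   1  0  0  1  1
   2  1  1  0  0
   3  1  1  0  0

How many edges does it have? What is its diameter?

K_{2,2} has 2 * 2 = 4 edges.
Any vertex reaches any opposite-side vertex in 1 step; same-side vertices reach in 2 steps via any opposite-side vertex.
Diameter = 2.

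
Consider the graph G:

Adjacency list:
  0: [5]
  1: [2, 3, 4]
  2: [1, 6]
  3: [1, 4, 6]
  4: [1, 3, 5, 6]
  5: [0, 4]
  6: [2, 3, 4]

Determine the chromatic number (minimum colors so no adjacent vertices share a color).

The graph has a maximum clique of size 3 (lower bound on chromatic number).
A valid 3-coloring: {0: 0, 1: 1, 2: 0, 3: 2, 4: 0, 5: 1, 6: 1}.
Chromatic number = 3.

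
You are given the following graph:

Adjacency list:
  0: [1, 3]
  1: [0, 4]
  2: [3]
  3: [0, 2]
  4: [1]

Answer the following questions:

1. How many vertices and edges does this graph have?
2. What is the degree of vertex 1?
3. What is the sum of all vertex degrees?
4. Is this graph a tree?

Count: 5 vertices, 4 edges.
Vertex 1 has neighbors [0, 4], degree = 2.
Handshaking lemma: 2 * 4 = 8.
A graph is a tree iff it is connected and has exactly n-1 edges. This graph is connected (all 5 vertices in one component) and has 5-1 = 4 edges. It is a tree.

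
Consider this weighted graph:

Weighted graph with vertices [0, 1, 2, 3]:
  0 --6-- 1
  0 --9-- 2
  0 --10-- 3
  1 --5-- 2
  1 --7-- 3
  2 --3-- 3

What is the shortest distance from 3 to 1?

Using Dijkstra's algorithm from vertex 3:
Shortest path: 3 -> 1
Total weight: 7 = 7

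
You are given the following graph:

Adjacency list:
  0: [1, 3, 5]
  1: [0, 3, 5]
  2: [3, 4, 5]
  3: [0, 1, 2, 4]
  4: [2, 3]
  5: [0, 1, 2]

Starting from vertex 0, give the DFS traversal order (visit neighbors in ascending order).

DFS from vertex 0 (neighbors processed in ascending order):
Visit order: 0, 1, 3, 2, 4, 5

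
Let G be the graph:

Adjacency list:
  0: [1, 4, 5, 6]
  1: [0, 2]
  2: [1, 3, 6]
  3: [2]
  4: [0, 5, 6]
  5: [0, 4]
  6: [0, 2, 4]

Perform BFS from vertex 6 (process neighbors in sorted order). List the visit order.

BFS from vertex 6 (neighbors processed in ascending order):
Visit order: 6, 0, 2, 4, 1, 5, 3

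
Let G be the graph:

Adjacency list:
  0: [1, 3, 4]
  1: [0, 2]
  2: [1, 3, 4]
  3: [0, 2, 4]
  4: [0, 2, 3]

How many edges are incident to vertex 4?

Vertex 4 has neighbors [0, 2, 3], so deg(4) = 3.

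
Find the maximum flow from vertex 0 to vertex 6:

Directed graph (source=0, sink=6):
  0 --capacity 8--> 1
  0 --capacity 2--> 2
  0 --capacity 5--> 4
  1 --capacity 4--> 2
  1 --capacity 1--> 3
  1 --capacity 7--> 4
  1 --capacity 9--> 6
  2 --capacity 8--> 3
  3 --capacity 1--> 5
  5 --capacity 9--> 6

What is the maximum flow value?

Computing max flow:
  Flow on (0->1): 8/8
  Flow on (0->2): 1/2
  Flow on (1->6): 8/9
  Flow on (2->3): 1/8
  Flow on (3->5): 1/1
  Flow on (5->6): 1/9
Maximum flow = 9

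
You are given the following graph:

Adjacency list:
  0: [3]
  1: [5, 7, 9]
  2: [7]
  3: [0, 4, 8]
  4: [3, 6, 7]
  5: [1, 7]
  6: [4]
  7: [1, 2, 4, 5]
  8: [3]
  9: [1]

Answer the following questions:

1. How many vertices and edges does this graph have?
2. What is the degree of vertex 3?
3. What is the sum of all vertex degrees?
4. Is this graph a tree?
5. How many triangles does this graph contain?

Count: 10 vertices, 10 edges.
Vertex 3 has neighbors [0, 4, 8], degree = 3.
Handshaking lemma: 2 * 10 = 20.
A tree on 10 vertices has 9 edges. This graph has 10 edges (1 extra). Not a tree.
Number of triangles = 1.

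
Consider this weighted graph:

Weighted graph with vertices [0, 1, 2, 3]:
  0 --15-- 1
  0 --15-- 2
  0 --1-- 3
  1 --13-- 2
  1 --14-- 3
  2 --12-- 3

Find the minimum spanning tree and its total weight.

Applying Kruskal's algorithm (sort edges by weight, add if no cycle):
  Add (0,3) w=1
  Add (2,3) w=12
  Add (1,2) w=13
  Skip (1,3) w=14 (creates cycle)
  Skip (0,2) w=15 (creates cycle)
  Skip (0,1) w=15 (creates cycle)
MST weight = 26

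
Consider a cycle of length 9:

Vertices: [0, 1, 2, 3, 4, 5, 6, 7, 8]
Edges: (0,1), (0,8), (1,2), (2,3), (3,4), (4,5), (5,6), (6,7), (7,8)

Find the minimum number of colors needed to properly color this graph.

This is an odd cycle (C_9). Odd cycles are not bipartite (any 2-coloring forces two adjacent vertices to match), and 3 colors suffice.
Chromatic number = 3.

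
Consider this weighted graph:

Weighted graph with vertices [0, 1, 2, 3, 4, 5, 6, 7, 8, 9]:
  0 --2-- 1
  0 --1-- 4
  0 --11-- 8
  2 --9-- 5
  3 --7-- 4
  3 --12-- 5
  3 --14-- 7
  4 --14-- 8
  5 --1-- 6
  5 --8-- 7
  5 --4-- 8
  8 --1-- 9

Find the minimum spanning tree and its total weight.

Applying Kruskal's algorithm (sort edges by weight, add if no cycle):
  Add (0,4) w=1
  Add (5,6) w=1
  Add (8,9) w=1
  Add (0,1) w=2
  Add (5,8) w=4
  Add (3,4) w=7
  Add (5,7) w=8
  Add (2,5) w=9
  Add (0,8) w=11
  Skip (3,5) w=12 (creates cycle)
  Skip (3,7) w=14 (creates cycle)
  Skip (4,8) w=14 (creates cycle)
MST weight = 44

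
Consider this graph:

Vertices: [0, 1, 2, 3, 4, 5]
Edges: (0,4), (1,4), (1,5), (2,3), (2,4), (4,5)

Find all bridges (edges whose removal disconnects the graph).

A bridge is an edge whose removal increases the number of connected components.
Bridges found: (0,4), (2,3), (2,4)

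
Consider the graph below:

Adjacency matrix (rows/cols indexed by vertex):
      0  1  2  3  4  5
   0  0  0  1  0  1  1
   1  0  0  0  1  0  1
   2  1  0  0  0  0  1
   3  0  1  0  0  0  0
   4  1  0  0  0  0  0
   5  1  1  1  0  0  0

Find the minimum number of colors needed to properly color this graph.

The graph has a maximum clique of size 3 (lower bound on chromatic number).
A valid 3-coloring: {0: 0, 1: 0, 2: 2, 3: 1, 4: 1, 5: 1}.
Chromatic number = 3.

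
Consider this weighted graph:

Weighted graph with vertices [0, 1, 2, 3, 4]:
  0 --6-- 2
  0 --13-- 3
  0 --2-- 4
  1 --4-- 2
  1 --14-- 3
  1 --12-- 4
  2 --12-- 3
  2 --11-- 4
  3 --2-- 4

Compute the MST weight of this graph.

Applying Kruskal's algorithm (sort edges by weight, add if no cycle):
  Add (0,4) w=2
  Add (3,4) w=2
  Add (1,2) w=4
  Add (0,2) w=6
  Skip (2,4) w=11 (creates cycle)
  Skip (1,4) w=12 (creates cycle)
  Skip (2,3) w=12 (creates cycle)
  Skip (0,3) w=13 (creates cycle)
  Skip (1,3) w=14 (creates cycle)
MST weight = 14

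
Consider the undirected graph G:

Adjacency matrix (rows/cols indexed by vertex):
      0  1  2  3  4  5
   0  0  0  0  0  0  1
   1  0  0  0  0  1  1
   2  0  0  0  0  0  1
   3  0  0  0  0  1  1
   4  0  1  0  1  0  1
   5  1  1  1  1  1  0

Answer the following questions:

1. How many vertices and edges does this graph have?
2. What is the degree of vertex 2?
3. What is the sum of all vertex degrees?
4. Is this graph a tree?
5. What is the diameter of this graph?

Count: 6 vertices, 7 edges.
Vertex 2 has neighbors [5], degree = 1.
Handshaking lemma: 2 * 7 = 14.
A tree on 6 vertices has 5 edges. This graph has 7 edges (2 extra). Not a tree.
Diameter (longest shortest path) = 2.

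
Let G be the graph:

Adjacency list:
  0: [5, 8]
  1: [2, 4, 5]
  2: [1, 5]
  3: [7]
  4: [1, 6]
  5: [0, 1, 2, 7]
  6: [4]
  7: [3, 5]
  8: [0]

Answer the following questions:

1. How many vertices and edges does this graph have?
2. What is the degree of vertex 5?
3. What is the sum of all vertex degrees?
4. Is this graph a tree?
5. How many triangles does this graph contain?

Count: 9 vertices, 9 edges.
Vertex 5 has neighbors [0, 1, 2, 7], degree = 4.
Handshaking lemma: 2 * 9 = 18.
A tree on 9 vertices has 8 edges. This graph has 9 edges (1 extra). Not a tree.
Number of triangles = 1.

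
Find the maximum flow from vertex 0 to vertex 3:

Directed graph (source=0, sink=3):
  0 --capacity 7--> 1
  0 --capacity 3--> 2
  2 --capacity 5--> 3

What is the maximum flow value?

Computing max flow:
  Flow on (0->2): 3/3
  Flow on (2->3): 3/5
Maximum flow = 3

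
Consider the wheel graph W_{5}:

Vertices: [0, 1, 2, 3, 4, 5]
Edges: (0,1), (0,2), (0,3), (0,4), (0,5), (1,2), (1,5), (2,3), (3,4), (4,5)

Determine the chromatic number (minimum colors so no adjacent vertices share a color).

W_{5} = C_{5} plus a hub adjacent to every cycle vertex.
The outer cycle needs 3 colors (odd cycle); the hub is adjacent to all of them so needs a fresh color.
Chromatic number = 3 + 1 = 4.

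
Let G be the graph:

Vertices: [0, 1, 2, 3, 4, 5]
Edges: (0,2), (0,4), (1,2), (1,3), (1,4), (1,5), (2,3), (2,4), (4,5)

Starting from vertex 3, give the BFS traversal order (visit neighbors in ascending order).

BFS from vertex 3 (neighbors processed in ascending order):
Visit order: 3, 1, 2, 4, 5, 0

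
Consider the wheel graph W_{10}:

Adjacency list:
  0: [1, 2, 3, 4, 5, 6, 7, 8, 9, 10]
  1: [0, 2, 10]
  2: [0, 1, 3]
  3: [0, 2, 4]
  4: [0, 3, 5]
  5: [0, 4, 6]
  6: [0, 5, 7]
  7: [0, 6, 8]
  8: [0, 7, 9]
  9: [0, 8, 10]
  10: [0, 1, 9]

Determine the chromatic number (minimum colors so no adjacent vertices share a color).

W_{10} = C_{10} plus a hub adjacent to every cycle vertex.
The outer cycle needs 2 colors (even cycle); the hub is adjacent to all of them so needs a fresh color.
Chromatic number = 2 + 1 = 3.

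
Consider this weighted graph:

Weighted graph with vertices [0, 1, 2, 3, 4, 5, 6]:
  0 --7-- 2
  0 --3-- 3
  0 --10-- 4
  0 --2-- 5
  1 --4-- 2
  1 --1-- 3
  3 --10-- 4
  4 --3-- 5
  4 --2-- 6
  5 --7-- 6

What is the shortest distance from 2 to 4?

Using Dijkstra's algorithm from vertex 2:
Shortest path: 2 -> 0 -> 5 -> 4
Total weight: 7 + 2 + 3 = 12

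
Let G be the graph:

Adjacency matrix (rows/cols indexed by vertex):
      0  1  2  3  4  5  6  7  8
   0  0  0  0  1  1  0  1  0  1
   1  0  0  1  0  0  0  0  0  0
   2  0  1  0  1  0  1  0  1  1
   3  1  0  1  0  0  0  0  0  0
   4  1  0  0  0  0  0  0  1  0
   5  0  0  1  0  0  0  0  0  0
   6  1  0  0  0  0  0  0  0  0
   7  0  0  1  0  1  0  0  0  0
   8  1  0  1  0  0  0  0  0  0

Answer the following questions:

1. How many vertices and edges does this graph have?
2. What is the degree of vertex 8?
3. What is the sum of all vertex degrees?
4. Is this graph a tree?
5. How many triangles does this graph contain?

Count: 9 vertices, 10 edges.
Vertex 8 has neighbors [0, 2], degree = 2.
Handshaking lemma: 2 * 10 = 20.
A tree on 9 vertices has 8 edges. This graph has 10 edges (2 extra). Not a tree.
Number of triangles = 0.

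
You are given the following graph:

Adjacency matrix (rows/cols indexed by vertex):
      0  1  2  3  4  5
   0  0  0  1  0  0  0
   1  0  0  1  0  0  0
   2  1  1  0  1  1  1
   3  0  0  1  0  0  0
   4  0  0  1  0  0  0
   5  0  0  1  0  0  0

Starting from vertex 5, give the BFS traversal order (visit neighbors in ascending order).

BFS from vertex 5 (neighbors processed in ascending order):
Visit order: 5, 2, 0, 1, 3, 4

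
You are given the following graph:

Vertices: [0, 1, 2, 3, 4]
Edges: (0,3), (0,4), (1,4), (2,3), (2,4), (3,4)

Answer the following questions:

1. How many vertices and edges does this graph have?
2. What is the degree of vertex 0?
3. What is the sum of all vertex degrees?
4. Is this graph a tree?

Count: 5 vertices, 6 edges.
Vertex 0 has neighbors [3, 4], degree = 2.
Handshaking lemma: 2 * 6 = 12.
A tree on 5 vertices has 4 edges. This graph has 6 edges (2 extra). Not a tree.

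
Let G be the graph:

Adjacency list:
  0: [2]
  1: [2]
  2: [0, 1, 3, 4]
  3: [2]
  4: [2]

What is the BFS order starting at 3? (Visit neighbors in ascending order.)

BFS from vertex 3 (neighbors processed in ascending order):
Visit order: 3, 2, 0, 1, 4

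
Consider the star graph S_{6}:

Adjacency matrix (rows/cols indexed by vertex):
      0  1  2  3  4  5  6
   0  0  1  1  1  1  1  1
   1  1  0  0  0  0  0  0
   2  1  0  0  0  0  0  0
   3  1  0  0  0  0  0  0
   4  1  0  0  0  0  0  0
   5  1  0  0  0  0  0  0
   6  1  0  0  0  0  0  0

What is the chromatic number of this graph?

S_{6} has one hub adjacent to 6 leaves; leaves are pairwise non-adjacent.
Color the hub 0 and every leaf 1.
Chromatic number = 2.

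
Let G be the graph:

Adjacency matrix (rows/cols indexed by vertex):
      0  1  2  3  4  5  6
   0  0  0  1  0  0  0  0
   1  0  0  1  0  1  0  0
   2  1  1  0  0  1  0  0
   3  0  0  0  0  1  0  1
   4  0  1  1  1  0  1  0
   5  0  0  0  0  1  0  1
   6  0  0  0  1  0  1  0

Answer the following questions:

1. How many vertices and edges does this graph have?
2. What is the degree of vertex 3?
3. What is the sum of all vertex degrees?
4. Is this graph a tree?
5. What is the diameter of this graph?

Count: 7 vertices, 8 edges.
Vertex 3 has neighbors [4, 6], degree = 2.
Handshaking lemma: 2 * 8 = 16.
A tree on 7 vertices has 6 edges. This graph has 8 edges (2 extra). Not a tree.
Diameter (longest shortest path) = 4.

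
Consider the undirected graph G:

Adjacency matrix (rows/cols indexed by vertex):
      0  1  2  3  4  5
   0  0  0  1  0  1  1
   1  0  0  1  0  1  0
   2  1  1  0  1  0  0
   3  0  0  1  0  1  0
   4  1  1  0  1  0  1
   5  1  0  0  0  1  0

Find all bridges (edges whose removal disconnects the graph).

No bridges found. The graph is 2-edge-connected (no single edge removal disconnects it).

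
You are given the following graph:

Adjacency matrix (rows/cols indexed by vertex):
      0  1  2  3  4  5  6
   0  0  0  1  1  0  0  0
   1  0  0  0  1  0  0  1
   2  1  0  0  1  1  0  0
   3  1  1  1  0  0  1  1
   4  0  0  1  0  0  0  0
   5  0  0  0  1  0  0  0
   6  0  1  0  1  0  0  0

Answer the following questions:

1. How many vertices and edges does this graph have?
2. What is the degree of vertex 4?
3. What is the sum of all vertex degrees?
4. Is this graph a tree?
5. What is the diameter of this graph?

Count: 7 vertices, 8 edges.
Vertex 4 has neighbors [2], degree = 1.
Handshaking lemma: 2 * 8 = 16.
A tree on 7 vertices has 6 edges. This graph has 8 edges (2 extra). Not a tree.
Diameter (longest shortest path) = 3.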